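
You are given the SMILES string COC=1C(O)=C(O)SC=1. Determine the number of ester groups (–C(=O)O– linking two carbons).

Scan the SMILES for the ester motif — none present.
Groups that are present: 1 ether, 2 hydroxyl.

0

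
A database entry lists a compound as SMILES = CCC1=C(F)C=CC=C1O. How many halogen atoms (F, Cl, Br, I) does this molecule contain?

1

Halogen atoms appear at heavy-atom position 5 (1×F).
Other groups present: 1 hydroxyl.
Halogen count: 1.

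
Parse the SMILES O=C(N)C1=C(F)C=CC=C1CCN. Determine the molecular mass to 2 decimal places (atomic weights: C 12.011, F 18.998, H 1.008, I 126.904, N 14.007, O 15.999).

182.20 g/mol

First, the molecular formula is C9H11FN2O (counting implicit H from valence).
  C: 9 × 12.011 = 108.099
  F: 1 × 18.998 = 18.998
  H: 11 × 1.008 = 11.088
  N: 2 × 14.007 = 28.014
  O: 1 × 15.999 = 15.999
Sum: 9×12.011 + 1×18.998 + 11×1.008 + 2×14.007 + 1×15.999 = 182.198 → 182.20 g/mol.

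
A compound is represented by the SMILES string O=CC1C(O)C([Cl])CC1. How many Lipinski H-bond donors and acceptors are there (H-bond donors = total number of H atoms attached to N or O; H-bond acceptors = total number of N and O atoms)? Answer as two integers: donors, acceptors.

Donors: find every N or O and count the H atoms it carries.
  atom 1 (O): bond orders sum to 2 → 0 H
  atom 5 (O): bond orders sum to 1 → 1 H
Lipinski HBD = 1.
Acceptors: N atoms = 0, O atoms = 2 → HBA = 2.

1, 2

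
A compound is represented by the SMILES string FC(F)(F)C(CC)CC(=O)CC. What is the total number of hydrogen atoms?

Walk through each heavy atom and fill implicit hydrogens from standard valence (C 4, N 3, O 2, S 2, halogen 1):
  atom 1: F (halogen, monovalent) → 0 H
  atom 2: C, bond orders sum to 4 (valence 4) → 0 H
  atom 3: F (halogen, monovalent) → 0 H
  atom 4: F (halogen, monovalent) → 0 H
  atom 5: C, bond orders sum to 3 (valence 4) → 1 H
  atom 6: C, bond orders sum to 2 (valence 4) → 2 H
  atom 7: C, bond orders sum to 1 (valence 4) → 3 H
  atom 8: C, bond orders sum to 2 (valence 4) → 2 H
  atom 9: C, bond orders sum to 4 (valence 4) → 0 H
  atom 10: O, bond orders sum to 2 (valence 2) → 0 H
  atom 11: C, bond orders sum to 2 (valence 4) → 2 H
  atom 12: C, bond orders sum to 1 (valence 4) → 3 H
Total hydrogens: 13.

13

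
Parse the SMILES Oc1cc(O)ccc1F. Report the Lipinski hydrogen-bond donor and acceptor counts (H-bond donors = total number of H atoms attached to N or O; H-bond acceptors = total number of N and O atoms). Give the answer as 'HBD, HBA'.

Donors: find every N or O and count the H atoms it carries.
  atom 1 (O): bond orders sum to 1 → 1 H
  atom 5 (O): bond orders sum to 1 → 1 H
Lipinski HBD = 2.
Acceptors: N atoms = 0, O atoms = 2 → HBA = 2.

2, 2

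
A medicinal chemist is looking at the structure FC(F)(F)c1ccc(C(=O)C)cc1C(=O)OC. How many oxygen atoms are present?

Scan the SMILES for O atoms (remember two-letter symbols like Cl and Br are single atoms).
Oxygen count: 3.

3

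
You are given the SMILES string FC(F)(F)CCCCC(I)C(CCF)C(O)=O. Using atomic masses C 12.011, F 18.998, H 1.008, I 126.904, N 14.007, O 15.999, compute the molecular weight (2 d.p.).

370.12 g/mol

First, the molecular formula is C10H15F4IO2 (counting implicit H from valence).
  C: 10 × 12.011 = 120.110
  F: 4 × 18.998 = 75.992
  H: 15 × 1.008 = 15.120
  I: 1 × 126.904 = 126.904
  O: 2 × 15.999 = 31.998
Sum: 10×12.011 + 4×18.998 + 15×1.008 + 1×126.904 + 2×15.999 = 370.124 → 370.12 g/mol.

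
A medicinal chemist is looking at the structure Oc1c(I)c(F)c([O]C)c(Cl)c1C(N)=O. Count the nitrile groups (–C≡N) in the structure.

Scan the SMILES for the nitrile motif — none present.
Groups that are present: 1 amide, 1 ether, 1 hydroxyl.

0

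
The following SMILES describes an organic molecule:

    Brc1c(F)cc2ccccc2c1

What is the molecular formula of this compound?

Walk through each heavy atom and fill implicit hydrogens from standard valence (C 4, N 3, O 2, S 2, halogen 1); for lowercase aromatic atoms, an aromatic c carries 1 H when it has two neighbours and 0 H with three, and aromatic n carries 0 H:
  atom 1: Br (halogen, monovalent) → 0 H
  atom 2: aromatic c, 3 neighbours → 0 H
  atom 3: aromatic c, 3 neighbours → 0 H
  atom 4: F (halogen, monovalent) → 0 H
  atom 5: aromatic c, 2 neighbours → 1 H
  atom 6: aromatic c, 3 neighbours → 0 H
  atom 7: aromatic c, 2 neighbours → 1 H
  atom 8: aromatic c, 2 neighbours → 1 H
  atom 9: aromatic c, 2 neighbours → 1 H
  atom 10: aromatic c, 2 neighbours → 1 H
  atom 11: aromatic c, 3 neighbours → 0 H
  atom 12: aromatic c, 2 neighbours → 1 H
Totals → C:10, H:6, Br:1, F:1.

C10H6BrF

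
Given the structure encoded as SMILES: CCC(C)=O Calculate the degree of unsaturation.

1

Degree of unsaturation = (number of rings) + (number of π bonds).
Ring closures in the SMILES: 0.
π bonds: 1 double bond (each 1 DoU) → 1 DoU from unsaturation.
Total DoU = 0 + 1 = 1.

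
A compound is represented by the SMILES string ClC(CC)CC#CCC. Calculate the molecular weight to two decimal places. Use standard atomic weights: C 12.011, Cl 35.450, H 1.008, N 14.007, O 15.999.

First, the molecular formula is C8H13Cl (counting implicit H from valence).
  C: 8 × 12.011 = 96.088
  Cl: 1 × 35.450 = 35.450
  H: 13 × 1.008 = 13.104
Sum: 8×12.011 + 1×35.450 + 13×1.008 = 144.642 → 144.64 g/mol.

144.64 g/mol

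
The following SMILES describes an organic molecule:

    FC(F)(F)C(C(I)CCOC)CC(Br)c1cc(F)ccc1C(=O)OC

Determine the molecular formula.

Walk through each heavy atom and fill implicit hydrogens from standard valence (C 4, N 3, O 2, S 2, halogen 1); for lowercase aromatic atoms, an aromatic c carries 1 H when it has two neighbours and 0 H with three, and aromatic n carries 0 H:
  atom 1: F (halogen, monovalent) → 0 H
  atom 2: C, bond orders sum to 4 (valence 4) → 0 H
  atom 3: F (halogen, monovalent) → 0 H
  atom 4: F (halogen, monovalent) → 0 H
  atom 5: C, bond orders sum to 3 (valence 4) → 1 H
  atom 6: C, bond orders sum to 3 (valence 4) → 1 H
  atom 7: I (halogen, monovalent) → 0 H
  atom 8: C, bond orders sum to 2 (valence 4) → 2 H
  atom 9: C, bond orders sum to 2 (valence 4) → 2 H
  atom 10: O, bond orders sum to 2 (valence 2) → 0 H
  atom 11: C, bond orders sum to 1 (valence 4) → 3 H
  atom 12: C, bond orders sum to 2 (valence 4) → 2 H
  atom 13: C, bond orders sum to 3 (valence 4) → 1 H
  atom 14: Br (halogen, monovalent) → 0 H
  atom 15: aromatic c, 3 neighbours → 0 H
  atom 16: aromatic c, 2 neighbours → 1 H
  atom 17: aromatic c, 3 neighbours → 0 H
  atom 18: F (halogen, monovalent) → 0 H
  atom 19: aromatic c, 2 neighbours → 1 H
  atom 20: aromatic c, 2 neighbours → 1 H
  atom 21: aromatic c, 3 neighbours → 0 H
  atom 22: C, bond orders sum to 4 (valence 4) → 0 H
  atom 23: O, bond orders sum to 2 (valence 2) → 0 H
  atom 24: O, bond orders sum to 2 (valence 2) → 0 H
  atom 25: C, bond orders sum to 1 (valence 4) → 3 H
Totals → C:16, H:18, Br:1, F:4, I:1, O:3.
In Hill order: C16H18BrF4IO3.

C16H18BrF4IO3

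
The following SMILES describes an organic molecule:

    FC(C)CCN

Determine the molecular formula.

Walk through each heavy atom and fill implicit hydrogens from standard valence (C 4, N 3, O 2, S 2, halogen 1):
  atom 1: F (halogen, monovalent) → 0 H
  atom 2: C, bond orders sum to 3 (valence 4) → 1 H
  atom 3: C, bond orders sum to 1 (valence 4) → 3 H
  atom 4: C, bond orders sum to 2 (valence 4) → 2 H
  atom 5: C, bond orders sum to 2 (valence 4) → 2 H
  atom 6: N, bond orders sum to 1 (valence 3) → 2 H
Totals → C:4, H:10, F:1, N:1.
In Hill order: C4H10FN.

C4H10FN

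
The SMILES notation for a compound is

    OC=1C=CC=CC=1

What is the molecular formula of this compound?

C6H6O

Walk through each heavy atom and fill implicit hydrogens from standard valence (C 4, N 3, O 2, S 2, halogen 1):
  atom 1: O, bond orders sum to 1 (valence 2) → 1 H
  atom 2: C, bond orders sum to 4 (valence 4) → 0 H
  atom 3: C, bond orders sum to 3 (valence 4) → 1 H
  atom 4: C, bond orders sum to 3 (valence 4) → 1 H
  atom 5: C, bond orders sum to 3 (valence 4) → 1 H
  atom 6: C, bond orders sum to 3 (valence 4) → 1 H
  atom 7: C, bond orders sum to 3 (valence 4) → 1 H
Totals → C:6, H:6, O:1.
In Hill order: C6H6O.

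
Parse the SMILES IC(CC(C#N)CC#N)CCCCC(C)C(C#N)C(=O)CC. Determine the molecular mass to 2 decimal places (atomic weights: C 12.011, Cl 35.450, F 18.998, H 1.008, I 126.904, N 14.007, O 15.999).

First, the molecular formula is C17H24IN3O (counting implicit H from valence).
  C: 17 × 12.011 = 204.187
  H: 24 × 1.008 = 24.192
  I: 1 × 126.904 = 126.904
  N: 3 × 14.007 = 42.021
  O: 1 × 15.999 = 15.999
Sum: 17×12.011 + 24×1.008 + 1×126.904 + 3×14.007 + 1×15.999 = 413.303 → 413.30 g/mol.

413.30 g/mol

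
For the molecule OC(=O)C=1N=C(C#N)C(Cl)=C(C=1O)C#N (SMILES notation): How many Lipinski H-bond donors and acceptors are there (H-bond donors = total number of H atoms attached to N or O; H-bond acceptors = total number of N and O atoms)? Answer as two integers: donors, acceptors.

2, 6

Donors: find every N or O and count the H atoms it carries.
  atom 1 (O): bond orders sum to 1 → 1 H
  atom 3 (O): bond orders sum to 2 → 0 H
  atom 5 (N): bond orders sum to 3 → 0 H
  atom 8 (N): bond orders sum to 3 → 0 H
  atom 13 (O): bond orders sum to 1 → 1 H
  atom 15 (N): bond orders sum to 3 → 0 H
Lipinski HBD = 2.
Acceptors: N atoms = 3, O atoms = 3 → HBA = 6.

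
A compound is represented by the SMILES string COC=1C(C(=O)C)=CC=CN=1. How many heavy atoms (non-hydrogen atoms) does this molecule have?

Every atom symbol written in the SMILES (organic subset) is one heavy atom; implicit H are not written.
Heavy atoms by element → C:8, N:1, O:2.
Total: 11.

11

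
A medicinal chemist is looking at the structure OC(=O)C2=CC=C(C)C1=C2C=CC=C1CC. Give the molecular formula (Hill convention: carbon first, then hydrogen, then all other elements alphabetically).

Walk through each heavy atom and fill implicit hydrogens from standard valence (C 4, N 3, O 2, S 2, halogen 1):
  atom 1: O, bond orders sum to 1 (valence 2) → 1 H
  atom 2: C, bond orders sum to 4 (valence 4) → 0 H
  atom 3: O, bond orders sum to 2 (valence 2) → 0 H
  atom 4: C, bond orders sum to 4 (valence 4) → 0 H
  atom 5: C, bond orders sum to 3 (valence 4) → 1 H
  atom 6: C, bond orders sum to 3 (valence 4) → 1 H
  atom 7: C, bond orders sum to 4 (valence 4) → 0 H
  atom 8: C, bond orders sum to 1 (valence 4) → 3 H
  atom 9: C, bond orders sum to 4 (valence 4) → 0 H
  atom 10: C, bond orders sum to 4 (valence 4) → 0 H
  atom 11: C, bond orders sum to 3 (valence 4) → 1 H
  atom 12: C, bond orders sum to 3 (valence 4) → 1 H
  atom 13: C, bond orders sum to 3 (valence 4) → 1 H
  atom 14: C, bond orders sum to 4 (valence 4) → 0 H
  atom 15: C, bond orders sum to 2 (valence 4) → 2 H
  atom 16: C, bond orders sum to 1 (valence 4) → 3 H
Totals → C:14, H:14, O:2.
In Hill order: C14H14O2.

C14H14O2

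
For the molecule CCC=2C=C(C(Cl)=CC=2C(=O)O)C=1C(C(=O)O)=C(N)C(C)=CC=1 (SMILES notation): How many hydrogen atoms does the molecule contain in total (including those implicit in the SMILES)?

16

Walk through each heavy atom and fill implicit hydrogens from standard valence (C 4, N 3, O 2, S 2, halogen 1):
  atom 1: C, bond orders sum to 1 (valence 4) → 3 H
  atom 2: C, bond orders sum to 2 (valence 4) → 2 H
  atom 3: C, bond orders sum to 4 (valence 4) → 0 H
  atom 4: C, bond orders sum to 3 (valence 4) → 1 H
  atom 5: C, bond orders sum to 4 (valence 4) → 0 H
  atom 6: C, bond orders sum to 4 (valence 4) → 0 H
  atom 7: Cl (halogen, monovalent) → 0 H
  atom 8: C, bond orders sum to 3 (valence 4) → 1 H
  atom 9: C, bond orders sum to 4 (valence 4) → 0 H
  atom 10: C, bond orders sum to 4 (valence 4) → 0 H
  atom 11: O, bond orders sum to 2 (valence 2) → 0 H
  atom 12: O, bond orders sum to 1 (valence 2) → 1 H
  atom 13: C, bond orders sum to 4 (valence 4) → 0 H
  atom 14: C, bond orders sum to 4 (valence 4) → 0 H
  atom 15: C, bond orders sum to 4 (valence 4) → 0 H
  atom 16: O, bond orders sum to 2 (valence 2) → 0 H
  atom 17: O, bond orders sum to 1 (valence 2) → 1 H
  atom 18: C, bond orders sum to 4 (valence 4) → 0 H
  atom 19: N, bond orders sum to 1 (valence 3) → 2 H
  atom 20: C, bond orders sum to 4 (valence 4) → 0 H
  atom 21: C, bond orders sum to 1 (valence 4) → 3 H
  atom 22: C, bond orders sum to 3 (valence 4) → 1 H
  atom 23: C, bond orders sum to 3 (valence 4) → 1 H
Total hydrogens: 16.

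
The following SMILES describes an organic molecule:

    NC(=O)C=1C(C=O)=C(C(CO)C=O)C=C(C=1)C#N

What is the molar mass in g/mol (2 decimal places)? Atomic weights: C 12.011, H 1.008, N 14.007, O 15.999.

First, the molecular formula is C12H10N2O4 (counting implicit H from valence).
  C: 12 × 12.011 = 144.132
  H: 10 × 1.008 = 10.080
  N: 2 × 14.007 = 28.014
  O: 4 × 15.999 = 63.996
Sum: 12×12.011 + 10×1.008 + 2×14.007 + 4×15.999 = 246.222 → 246.22 g/mol.

246.22 g/mol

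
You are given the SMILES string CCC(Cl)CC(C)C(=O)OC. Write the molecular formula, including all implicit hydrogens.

Walk through each heavy atom and fill implicit hydrogens from standard valence (C 4, N 3, O 2, S 2, halogen 1):
  atom 1: C, bond orders sum to 1 (valence 4) → 3 H
  atom 2: C, bond orders sum to 2 (valence 4) → 2 H
  atom 3: C, bond orders sum to 3 (valence 4) → 1 H
  atom 4: Cl (halogen, monovalent) → 0 H
  atom 5: C, bond orders sum to 2 (valence 4) → 2 H
  atom 6: C, bond orders sum to 3 (valence 4) → 1 H
  atom 7: C, bond orders sum to 1 (valence 4) → 3 H
  atom 8: C, bond orders sum to 4 (valence 4) → 0 H
  atom 9: O, bond orders sum to 2 (valence 2) → 0 H
  atom 10: O, bond orders sum to 2 (valence 2) → 0 H
  atom 11: C, bond orders sum to 1 (valence 4) → 3 H
Totals → C:8, H:15, Cl:1, O:2.
In Hill order: C8H15ClO2.

C8H15ClO2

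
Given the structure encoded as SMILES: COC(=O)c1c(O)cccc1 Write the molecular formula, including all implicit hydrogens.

C8H8O3

Walk through each heavy atom and fill implicit hydrogens from standard valence (C 4, N 3, O 2, S 2, halogen 1); for lowercase aromatic atoms, an aromatic c carries 1 H when it has two neighbours and 0 H with three, and aromatic n carries 0 H:
  atom 1: C, bond orders sum to 1 (valence 4) → 3 H
  atom 2: O, bond orders sum to 2 (valence 2) → 0 H
  atom 3: C, bond orders sum to 4 (valence 4) → 0 H
  atom 4: O, bond orders sum to 2 (valence 2) → 0 H
  atom 5: aromatic c, 3 neighbours → 0 H
  atom 6: aromatic c, 3 neighbours → 0 H
  atom 7: O, bond orders sum to 1 (valence 2) → 1 H
  atom 8: aromatic c, 2 neighbours → 1 H
  atom 9: aromatic c, 2 neighbours → 1 H
  atom 10: aromatic c, 2 neighbours → 1 H
  atom 11: aromatic c, 2 neighbours → 1 H
Totals → C:8, H:8, O:3.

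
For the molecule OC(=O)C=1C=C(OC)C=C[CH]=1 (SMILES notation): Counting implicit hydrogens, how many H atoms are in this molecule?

8

Walk through each heavy atom and fill implicit hydrogens from standard valence (C 4, N 3, O 2, S 2, halogen 1):
  atom 1: O, bond orders sum to 1 (valence 2) → 1 H
  atom 2: C, bond orders sum to 4 (valence 4) → 0 H
  atom 3: O, bond orders sum to 2 (valence 2) → 0 H
  atom 4: C, bond orders sum to 4 (valence 4) → 0 H
  atom 5: C, bond orders sum to 3 (valence 4) → 1 H
  atom 6: C, bond orders sum to 4 (valence 4) → 0 H
  atom 7: O, bond orders sum to 2 (valence 2) → 0 H
  atom 8: C, bond orders sum to 1 (valence 4) → 3 H
  atom 9: C, bond orders sum to 3 (valence 4) → 1 H
  atom 10: C, bond orders sum to 3 (valence 4) → 1 H
  atom 11: C with explicit H count 1
Total hydrogens: 8.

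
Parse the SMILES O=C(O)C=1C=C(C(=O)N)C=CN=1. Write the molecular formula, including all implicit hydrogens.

Walk through each heavy atom and fill implicit hydrogens from standard valence (C 4, N 3, O 2, S 2, halogen 1):
  atom 1: O, bond orders sum to 2 (valence 2) → 0 H
  atom 2: C, bond orders sum to 4 (valence 4) → 0 H
  atom 3: O, bond orders sum to 1 (valence 2) → 1 H
  atom 4: C, bond orders sum to 4 (valence 4) → 0 H
  atom 5: C, bond orders sum to 3 (valence 4) → 1 H
  atom 6: C, bond orders sum to 4 (valence 4) → 0 H
  atom 7: C, bond orders sum to 4 (valence 4) → 0 H
  atom 8: O, bond orders sum to 2 (valence 2) → 0 H
  atom 9: N, bond orders sum to 1 (valence 3) → 2 H
  atom 10: C, bond orders sum to 3 (valence 4) → 1 H
  atom 11: C, bond orders sum to 3 (valence 4) → 1 H
  atom 12: N, bond orders sum to 3 (valence 3) → 0 H
Totals → C:7, H:6, N:2, O:3.

C7H6N2O3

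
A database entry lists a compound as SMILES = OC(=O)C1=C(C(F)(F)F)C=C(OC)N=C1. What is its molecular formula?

C8H6F3NO3

Walk through each heavy atom and fill implicit hydrogens from standard valence (C 4, N 3, O 2, S 2, halogen 1):
  atom 1: O, bond orders sum to 1 (valence 2) → 1 H
  atom 2: C, bond orders sum to 4 (valence 4) → 0 H
  atom 3: O, bond orders sum to 2 (valence 2) → 0 H
  atom 4: C, bond orders sum to 4 (valence 4) → 0 H
  atom 5: C, bond orders sum to 4 (valence 4) → 0 H
  atom 6: C, bond orders sum to 4 (valence 4) → 0 H
  atom 7: F (halogen, monovalent) → 0 H
  atom 8: F (halogen, monovalent) → 0 H
  atom 9: F (halogen, monovalent) → 0 H
  atom 10: C, bond orders sum to 3 (valence 4) → 1 H
  atom 11: C, bond orders sum to 4 (valence 4) → 0 H
  atom 12: O, bond orders sum to 2 (valence 2) → 0 H
  atom 13: C, bond orders sum to 1 (valence 4) → 3 H
  atom 14: N, bond orders sum to 3 (valence 3) → 0 H
  atom 15: C, bond orders sum to 3 (valence 4) → 1 H
Totals → C:8, H:6, F:3, N:1, O:3.
In Hill order: C8H6F3NO3.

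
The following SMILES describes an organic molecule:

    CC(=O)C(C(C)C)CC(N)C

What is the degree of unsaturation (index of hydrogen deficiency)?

Degree of unsaturation = (number of rings) + (number of π bonds).
Ring closures in the SMILES: 0.
π bonds: 1 double bond (each 1 DoU) → 1 DoU from unsaturation.
Total DoU = 0 + 1 = 1.

1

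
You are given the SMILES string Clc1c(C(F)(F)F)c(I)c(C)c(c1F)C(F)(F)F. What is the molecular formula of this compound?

C9H3ClF7I

Walk through each heavy atom and fill implicit hydrogens from standard valence (C 4, N 3, O 2, S 2, halogen 1); for lowercase aromatic atoms, an aromatic c carries 1 H when it has two neighbours and 0 H with three, and aromatic n carries 0 H:
  atom 1: Cl (halogen, monovalent) → 0 H
  atom 2: aromatic c, 3 neighbours → 0 H
  atom 3: aromatic c, 3 neighbours → 0 H
  atom 4: C, bond orders sum to 4 (valence 4) → 0 H
  atom 5: F (halogen, monovalent) → 0 H
  atom 6: F (halogen, monovalent) → 0 H
  atom 7: F (halogen, monovalent) → 0 H
  atom 8: aromatic c, 3 neighbours → 0 H
  atom 9: I (halogen, monovalent) → 0 H
  atom 10: aromatic c, 3 neighbours → 0 H
  atom 11: C, bond orders sum to 1 (valence 4) → 3 H
  atom 12: aromatic c, 3 neighbours → 0 H
  atom 13: aromatic c, 3 neighbours → 0 H
  atom 14: F (halogen, monovalent) → 0 H
  atom 15: C, bond orders sum to 4 (valence 4) → 0 H
  atom 16: F (halogen, monovalent) → 0 H
  atom 17: F (halogen, monovalent) → 0 H
  atom 18: F (halogen, monovalent) → 0 H
Totals → C:9, H:3, Cl:1, F:7, I:1.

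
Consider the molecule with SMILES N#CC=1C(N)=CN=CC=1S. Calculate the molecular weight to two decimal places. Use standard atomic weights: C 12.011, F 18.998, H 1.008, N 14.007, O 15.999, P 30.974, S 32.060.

First, the molecular formula is C6H5N3S (counting implicit H from valence).
  C: 6 × 12.011 = 72.066
  H: 5 × 1.008 = 5.040
  N: 3 × 14.007 = 42.021
  S: 1 × 32.060 = 32.060
Sum: 6×12.011 + 5×1.008 + 3×14.007 + 1×32.060 = 151.187 → 151.19 g/mol.

151.19 g/mol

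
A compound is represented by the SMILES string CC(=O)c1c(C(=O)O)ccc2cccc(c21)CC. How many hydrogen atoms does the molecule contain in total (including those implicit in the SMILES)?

Walk through each heavy atom and fill implicit hydrogens from standard valence (C 4, N 3, O 2, S 2, halogen 1); for lowercase aromatic atoms, an aromatic c carries 1 H when it has two neighbours and 0 H with three, and aromatic n carries 0 H:
  atom 1: C, bond orders sum to 1 (valence 4) → 3 H
  atom 2: C, bond orders sum to 4 (valence 4) → 0 H
  atom 3: O, bond orders sum to 2 (valence 2) → 0 H
  atom 4: aromatic c, 3 neighbours → 0 H
  atom 5: aromatic c, 3 neighbours → 0 H
  atom 6: C, bond orders sum to 4 (valence 4) → 0 H
  atom 7: O, bond orders sum to 2 (valence 2) → 0 H
  atom 8: O, bond orders sum to 1 (valence 2) → 1 H
  atom 9: aromatic c, 2 neighbours → 1 H
  atom 10: aromatic c, 2 neighbours → 1 H
  atom 11: aromatic c, 3 neighbours → 0 H
  atom 12: aromatic c, 2 neighbours → 1 H
  atom 13: aromatic c, 2 neighbours → 1 H
  atom 14: aromatic c, 2 neighbours → 1 H
  atom 15: aromatic c, 3 neighbours → 0 H
  atom 16: aromatic c, 3 neighbours → 0 H
  atom 17: C, bond orders sum to 2 (valence 4) → 2 H
  atom 18: C, bond orders sum to 1 (valence 4) → 3 H
Total hydrogens: 14.

14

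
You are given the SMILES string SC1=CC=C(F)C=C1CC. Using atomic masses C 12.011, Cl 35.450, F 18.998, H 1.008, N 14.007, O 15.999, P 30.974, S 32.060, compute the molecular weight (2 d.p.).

156.22 g/mol

First, the molecular formula is C8H9FS (counting implicit H from valence).
  C: 8 × 12.011 = 96.088
  F: 1 × 18.998 = 18.998
  H: 9 × 1.008 = 9.072
  S: 1 × 32.060 = 32.060
Sum: 8×12.011 + 1×18.998 + 9×1.008 + 1×32.060 = 156.218 → 156.22 g/mol.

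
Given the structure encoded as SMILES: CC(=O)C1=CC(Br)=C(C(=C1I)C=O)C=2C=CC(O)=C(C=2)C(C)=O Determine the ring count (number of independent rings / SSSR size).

In SMILES, each pair of matching ring-closure digits denotes one ring-closing bond; the number of such bonds equals the number of independent rings.
Ring-closure bonds here: 2.

2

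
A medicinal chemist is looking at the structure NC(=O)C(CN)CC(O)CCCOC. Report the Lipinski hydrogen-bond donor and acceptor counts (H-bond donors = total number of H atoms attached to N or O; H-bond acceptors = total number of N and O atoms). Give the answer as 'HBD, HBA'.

Donors: find every N or O and count the H atoms it carries.
  atom 1 (N): bond orders sum to 1 → 2 H
  atom 3 (O): bond orders sum to 2 → 0 H
  atom 6 (N): bond orders sum to 1 → 2 H
  atom 9 (O): bond orders sum to 1 → 1 H
  atom 13 (O): bond orders sum to 2 → 0 H
Lipinski HBD = 5.
Acceptors: N atoms = 2, O atoms = 3 → HBA = 5.

5, 5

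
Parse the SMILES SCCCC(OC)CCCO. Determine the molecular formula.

Walk through each heavy atom and fill implicit hydrogens from standard valence (C 4, N 3, O 2, S 2, halogen 1):
  atom 1: S, bond orders sum to 1 (valence 2) → 1 H
  atom 2: C, bond orders sum to 2 (valence 4) → 2 H
  atom 3: C, bond orders sum to 2 (valence 4) → 2 H
  atom 4: C, bond orders sum to 2 (valence 4) → 2 H
  atom 5: C, bond orders sum to 3 (valence 4) → 1 H
  atom 6: O, bond orders sum to 2 (valence 2) → 0 H
  atom 7: C, bond orders sum to 1 (valence 4) → 3 H
  atom 8: C, bond orders sum to 2 (valence 4) → 2 H
  atom 9: C, bond orders sum to 2 (valence 4) → 2 H
  atom 10: C, bond orders sum to 2 (valence 4) → 2 H
  atom 11: O, bond orders sum to 1 (valence 2) → 1 H
Totals → C:8, H:18, O:2, S:1.
In Hill order: C8H18O2S.

C8H18O2S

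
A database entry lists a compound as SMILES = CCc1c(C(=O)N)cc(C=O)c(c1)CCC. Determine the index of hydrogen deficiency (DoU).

6

Molecular formula: C13H17NO2.
DoU = (2C + 2 + N − H − X) / 2, where X is the halogen count and O/S are ignored.
    = (2·13 + 2 + 1 − 17 − 0) / 2 = 12 / 2 = 6.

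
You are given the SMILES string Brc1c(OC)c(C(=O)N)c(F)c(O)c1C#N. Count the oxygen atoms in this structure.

Scan the SMILES for O atoms (remember two-letter symbols like Cl and Br are single atoms).
Oxygen count: 3.

3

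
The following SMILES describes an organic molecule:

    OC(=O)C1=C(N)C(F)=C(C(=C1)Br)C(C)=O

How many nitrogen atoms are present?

Scan the SMILES for N atoms (remember two-letter symbols like Cl and Br are single atoms).
Nitrogen count: 1.

1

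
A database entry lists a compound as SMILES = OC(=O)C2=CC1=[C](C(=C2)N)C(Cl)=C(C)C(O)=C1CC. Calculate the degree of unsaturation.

Degree of unsaturation = (number of rings) + (number of π bonds).
Ring closures in the SMILES: 2.
π bonds: 6 double bonds (each 1 DoU) → 6 DoU from unsaturation.
Total DoU = 2 + 6 = 8.

8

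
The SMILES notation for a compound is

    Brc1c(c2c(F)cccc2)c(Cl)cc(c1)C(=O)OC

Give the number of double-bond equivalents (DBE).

Molecular formula: C14H9BrClFO2.
DoU = (2C + 2 + N − H − X) / 2, where X is the halogen count and O/S are ignored.
    = (2·14 + 2 + 0 − 9 − 3) / 2 = 18 / 2 = 9.

9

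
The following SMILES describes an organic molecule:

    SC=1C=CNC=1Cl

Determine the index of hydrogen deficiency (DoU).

Molecular formula: C4H4ClNS.
DoU = (2C + 2 + N − H − X) / 2, where X is the halogen count and O/S are ignored.
    = (2·4 + 2 + 1 − 4 − 1) / 2 = 6 / 2 = 3.

3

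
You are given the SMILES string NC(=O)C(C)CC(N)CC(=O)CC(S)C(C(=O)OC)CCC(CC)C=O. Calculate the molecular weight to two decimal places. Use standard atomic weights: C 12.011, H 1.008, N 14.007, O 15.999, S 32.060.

388.52 g/mol

First, the molecular formula is C18H32N2O5S (counting implicit H from valence).
  C: 18 × 12.011 = 216.198
  H: 32 × 1.008 = 32.256
  N: 2 × 14.007 = 28.014
  O: 5 × 15.999 = 79.995
  S: 1 × 32.060 = 32.060
Sum: 18×12.011 + 32×1.008 + 2×14.007 + 5×15.999 + 1×32.060 = 388.523 → 388.52 g/mol.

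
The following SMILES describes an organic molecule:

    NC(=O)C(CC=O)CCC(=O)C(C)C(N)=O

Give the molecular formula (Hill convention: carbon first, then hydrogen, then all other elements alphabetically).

C10H16N2O4

Walk through each heavy atom and fill implicit hydrogens from standard valence (C 4, N 3, O 2, S 2, halogen 1):
  atom 1: N, bond orders sum to 1 (valence 3) → 2 H
  atom 2: C, bond orders sum to 4 (valence 4) → 0 H
  atom 3: O, bond orders sum to 2 (valence 2) → 0 H
  atom 4: C, bond orders sum to 3 (valence 4) → 1 H
  atom 5: C, bond orders sum to 2 (valence 4) → 2 H
  atom 6: C, bond orders sum to 3 (valence 4) → 1 H
  atom 7: O, bond orders sum to 2 (valence 2) → 0 H
  atom 8: C, bond orders sum to 2 (valence 4) → 2 H
  atom 9: C, bond orders sum to 2 (valence 4) → 2 H
  atom 10: C, bond orders sum to 4 (valence 4) → 0 H
  atom 11: O, bond orders sum to 2 (valence 2) → 0 H
  atom 12: C, bond orders sum to 3 (valence 4) → 1 H
  atom 13: C, bond orders sum to 1 (valence 4) → 3 H
  atom 14: C, bond orders sum to 4 (valence 4) → 0 H
  atom 15: N, bond orders sum to 1 (valence 3) → 2 H
  atom 16: O, bond orders sum to 2 (valence 2) → 0 H
Totals → C:10, H:16, N:2, O:4.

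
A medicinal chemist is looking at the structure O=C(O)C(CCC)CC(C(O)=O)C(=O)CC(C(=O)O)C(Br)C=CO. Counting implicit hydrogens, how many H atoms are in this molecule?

21

Walk through each heavy atom and fill implicit hydrogens from standard valence (C 4, N 3, O 2, S 2, halogen 1):
  atom 1: O, bond orders sum to 2 (valence 2) → 0 H
  atom 2: C, bond orders sum to 4 (valence 4) → 0 H
  atom 3: O, bond orders sum to 1 (valence 2) → 1 H
  atom 4: C, bond orders sum to 3 (valence 4) → 1 H
  atom 5: C, bond orders sum to 2 (valence 4) → 2 H
  atom 6: C, bond orders sum to 2 (valence 4) → 2 H
  atom 7: C, bond orders sum to 1 (valence 4) → 3 H
  atom 8: C, bond orders sum to 2 (valence 4) → 2 H
  atom 9: C, bond orders sum to 3 (valence 4) → 1 H
  atom 10: C, bond orders sum to 4 (valence 4) → 0 H
  atom 11: O, bond orders sum to 1 (valence 2) → 1 H
  atom 12: O, bond orders sum to 2 (valence 2) → 0 H
  atom 13: C, bond orders sum to 4 (valence 4) → 0 H
  atom 14: O, bond orders sum to 2 (valence 2) → 0 H
  atom 15: C, bond orders sum to 2 (valence 4) → 2 H
  atom 16: C, bond orders sum to 3 (valence 4) → 1 H
  atom 17: C, bond orders sum to 4 (valence 4) → 0 H
  atom 18: O, bond orders sum to 2 (valence 2) → 0 H
  atom 19: O, bond orders sum to 1 (valence 2) → 1 H
  atom 20: C, bond orders sum to 3 (valence 4) → 1 H
  atom 21: Br (halogen, monovalent) → 0 H
  atom 22: C, bond orders sum to 3 (valence 4) → 1 H
  atom 23: C, bond orders sum to 3 (valence 4) → 1 H
  atom 24: O, bond orders sum to 1 (valence 2) → 1 H
Total hydrogens: 21.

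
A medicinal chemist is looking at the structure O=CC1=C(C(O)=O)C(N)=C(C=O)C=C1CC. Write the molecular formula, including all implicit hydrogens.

C11H11NO4

Walk through each heavy atom and fill implicit hydrogens from standard valence (C 4, N 3, O 2, S 2, halogen 1):
  atom 1: O, bond orders sum to 2 (valence 2) → 0 H
  atom 2: C, bond orders sum to 3 (valence 4) → 1 H
  atom 3: C, bond orders sum to 4 (valence 4) → 0 H
  atom 4: C, bond orders sum to 4 (valence 4) → 0 H
  atom 5: C, bond orders sum to 4 (valence 4) → 0 H
  atom 6: O, bond orders sum to 1 (valence 2) → 1 H
  atom 7: O, bond orders sum to 2 (valence 2) → 0 H
  atom 8: C, bond orders sum to 4 (valence 4) → 0 H
  atom 9: N, bond orders sum to 1 (valence 3) → 2 H
  atom 10: C, bond orders sum to 4 (valence 4) → 0 H
  atom 11: C, bond orders sum to 3 (valence 4) → 1 H
  atom 12: O, bond orders sum to 2 (valence 2) → 0 H
  atom 13: C, bond orders sum to 3 (valence 4) → 1 H
  atom 14: C, bond orders sum to 4 (valence 4) → 0 H
  atom 15: C, bond orders sum to 2 (valence 4) → 2 H
  atom 16: C, bond orders sum to 1 (valence 4) → 3 H
Totals → C:11, H:11, N:1, O:4.
In Hill order: C11H11NO4.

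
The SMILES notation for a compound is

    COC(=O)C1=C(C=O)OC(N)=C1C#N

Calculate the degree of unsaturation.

7

Molecular formula: C8H6N2O4.
DoU = (2C + 2 + N − H − X) / 2, where X is the halogen count and O/S are ignored.
    = (2·8 + 2 + 2 − 6 − 0) / 2 = 14 / 2 = 7.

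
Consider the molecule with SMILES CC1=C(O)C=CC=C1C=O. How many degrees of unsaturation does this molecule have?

5

Molecular formula: C8H8O2.
DoU = (2C + 2 + N − H − X) / 2, where X is the halogen count and O/S are ignored.
    = (2·8 + 2 + 0 − 8 − 0) / 2 = 10 / 2 = 5.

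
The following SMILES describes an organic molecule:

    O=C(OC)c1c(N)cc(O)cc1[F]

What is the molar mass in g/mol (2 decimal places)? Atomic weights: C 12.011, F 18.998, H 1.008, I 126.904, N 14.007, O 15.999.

185.15 g/mol

First, the molecular formula is C8H8FNO3 (counting implicit H from valence).
  C: 8 × 12.011 = 96.088
  F: 1 × 18.998 = 18.998
  H: 8 × 1.008 = 8.064
  N: 1 × 14.007 = 14.007
  O: 3 × 15.999 = 47.997
Sum: 8×12.011 + 1×18.998 + 8×1.008 + 1×14.007 + 3×15.999 = 185.154 → 185.15 g/mol.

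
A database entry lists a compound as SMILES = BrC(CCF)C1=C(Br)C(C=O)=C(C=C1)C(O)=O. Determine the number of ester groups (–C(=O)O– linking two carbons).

Scan the SMILES for the ester motif — none present.
Groups that are present: 1 aldehyde, 1 carboxylic acid.

0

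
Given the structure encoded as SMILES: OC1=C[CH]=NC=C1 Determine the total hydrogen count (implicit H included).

5

Walk through each heavy atom and fill implicit hydrogens from standard valence (C 4, N 3, O 2, S 2, halogen 1):
  atom 1: O, bond orders sum to 1 (valence 2) → 1 H
  atom 2: C, bond orders sum to 4 (valence 4) → 0 H
  atom 3: C, bond orders sum to 3 (valence 4) → 1 H
  atom 4: C with explicit H count 1
  atom 5: N, bond orders sum to 3 (valence 3) → 0 H
  atom 6: C, bond orders sum to 3 (valence 4) → 1 H
  atom 7: C, bond orders sum to 3 (valence 4) → 1 H
Total hydrogens: 5.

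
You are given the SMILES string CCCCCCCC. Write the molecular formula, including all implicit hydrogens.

C8H18

Walk through each heavy atom and fill implicit hydrogens from standard valence (C 4, N 3, O 2, S 2, halogen 1):
  atom 1: C, bond orders sum to 1 (valence 4) → 3 H
  atom 2: C, bond orders sum to 2 (valence 4) → 2 H
  atom 3: C, bond orders sum to 2 (valence 4) → 2 H
  atom 4: C, bond orders sum to 2 (valence 4) → 2 H
  atom 5: C, bond orders sum to 2 (valence 4) → 2 H
  atom 6: C, bond orders sum to 2 (valence 4) → 2 H
  atom 7: C, bond orders sum to 2 (valence 4) → 2 H
  atom 8: C, bond orders sum to 1 (valence 4) → 3 H
Totals → C:8, H:18.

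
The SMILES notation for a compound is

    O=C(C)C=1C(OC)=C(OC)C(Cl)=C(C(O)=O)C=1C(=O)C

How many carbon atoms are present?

Count every carbon token in the SMILES (each C, including those in ring-closure positions and inside branches).
Carbon count: 13.

13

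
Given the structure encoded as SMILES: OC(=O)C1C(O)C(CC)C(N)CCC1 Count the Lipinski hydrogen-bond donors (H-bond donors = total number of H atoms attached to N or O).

4

Donors: find every N or O and count the H atoms it carries.
  atom 1 (O): bond orders sum to 1 → 1 H
  atom 3 (O): bond orders sum to 2 → 0 H
  atom 6 (O): bond orders sum to 1 → 1 H
  atom 11 (N): bond orders sum to 1 → 2 H
Lipinski HBD = 4.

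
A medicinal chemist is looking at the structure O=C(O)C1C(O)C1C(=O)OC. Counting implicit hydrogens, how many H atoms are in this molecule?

Walk through each heavy atom and fill implicit hydrogens from standard valence (C 4, N 3, O 2, S 2, halogen 1):
  atom 1: O, bond orders sum to 2 (valence 2) → 0 H
  atom 2: C, bond orders sum to 4 (valence 4) → 0 H
  atom 3: O, bond orders sum to 1 (valence 2) → 1 H
  atom 4: C, bond orders sum to 3 (valence 4) → 1 H
  atom 5: C, bond orders sum to 3 (valence 4) → 1 H
  atom 6: O, bond orders sum to 1 (valence 2) → 1 H
  atom 7: C, bond orders sum to 3 (valence 4) → 1 H
  atom 8: C, bond orders sum to 4 (valence 4) → 0 H
  atom 9: O, bond orders sum to 2 (valence 2) → 0 H
  atom 10: O, bond orders sum to 2 (valence 2) → 0 H
  atom 11: C, bond orders sum to 1 (valence 4) → 3 H
Total hydrogens: 8.

8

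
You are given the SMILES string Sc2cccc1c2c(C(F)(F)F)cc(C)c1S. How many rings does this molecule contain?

In SMILES, each pair of matching ring-closure digits denotes one ring-closing bond; the number of such bonds equals the number of independent rings.
Ring-closure bonds here: 2.

2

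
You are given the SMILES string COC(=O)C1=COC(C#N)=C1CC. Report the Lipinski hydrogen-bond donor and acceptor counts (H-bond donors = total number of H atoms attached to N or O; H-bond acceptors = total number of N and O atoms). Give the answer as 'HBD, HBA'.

0, 4

Donors: find every N or O and count the H atoms it carries.
  atom 2 (O): bond orders sum to 2 → 0 H
  atom 4 (O): bond orders sum to 2 → 0 H
  atom 7 (O): bond orders sum to 2 → 0 H
  atom 10 (N): bond orders sum to 3 → 0 H
Lipinski HBD = 0.
Acceptors: N atoms = 1, O atoms = 3 → HBA = 4.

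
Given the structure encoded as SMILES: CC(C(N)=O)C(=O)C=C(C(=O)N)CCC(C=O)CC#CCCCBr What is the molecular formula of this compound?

Walk through each heavy atom and fill implicit hydrogens from standard valence (C 4, N 3, O 2, S 2, halogen 1):
  atom 1: C, bond orders sum to 1 (valence 4) → 3 H
  atom 2: C, bond orders sum to 3 (valence 4) → 1 H
  atom 3: C, bond orders sum to 4 (valence 4) → 0 H
  atom 4: N, bond orders sum to 1 (valence 3) → 2 H
  atom 5: O, bond orders sum to 2 (valence 2) → 0 H
  atom 6: C, bond orders sum to 4 (valence 4) → 0 H
  atom 7: O, bond orders sum to 2 (valence 2) → 0 H
  atom 8: C, bond orders sum to 3 (valence 4) → 1 H
  atom 9: C, bond orders sum to 4 (valence 4) → 0 H
  atom 10: C, bond orders sum to 4 (valence 4) → 0 H
  atom 11: O, bond orders sum to 2 (valence 2) → 0 H
  atom 12: N, bond orders sum to 1 (valence 3) → 2 H
  atom 13: C, bond orders sum to 2 (valence 4) → 2 H
  atom 14: C, bond orders sum to 2 (valence 4) → 2 H
  atom 15: C, bond orders sum to 3 (valence 4) → 1 H
  atom 16: C, bond orders sum to 3 (valence 4) → 1 H
  atom 17: O, bond orders sum to 2 (valence 2) → 0 H
  atom 18: C, bond orders sum to 2 (valence 4) → 2 H
  atom 19: C, bond orders sum to 4 (valence 4) → 0 H
  atom 20: C, bond orders sum to 4 (valence 4) → 0 H
  atom 21: C, bond orders sum to 2 (valence 4) → 2 H
  atom 22: C, bond orders sum to 2 (valence 4) → 2 H
  atom 23: C, bond orders sum to 2 (valence 4) → 2 H
  atom 24: Br (halogen, monovalent) → 0 H
Totals → C:17, H:23, Br:1, N:2, O:4.
In Hill order: C17H23BrN2O4.

C17H23BrN2O4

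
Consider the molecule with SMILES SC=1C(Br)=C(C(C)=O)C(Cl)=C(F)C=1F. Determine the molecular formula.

C8H4BrClF2OS

Walk through each heavy atom and fill implicit hydrogens from standard valence (C 4, N 3, O 2, S 2, halogen 1):
  atom 1: S, bond orders sum to 1 (valence 2) → 1 H
  atom 2: C, bond orders sum to 4 (valence 4) → 0 H
  atom 3: C, bond orders sum to 4 (valence 4) → 0 H
  atom 4: Br (halogen, monovalent) → 0 H
  atom 5: C, bond orders sum to 4 (valence 4) → 0 H
  atom 6: C, bond orders sum to 4 (valence 4) → 0 H
  atom 7: C, bond orders sum to 1 (valence 4) → 3 H
  atom 8: O, bond orders sum to 2 (valence 2) → 0 H
  atom 9: C, bond orders sum to 4 (valence 4) → 0 H
  atom 10: Cl (halogen, monovalent) → 0 H
  atom 11: C, bond orders sum to 4 (valence 4) → 0 H
  atom 12: F (halogen, monovalent) → 0 H
  atom 13: C, bond orders sum to 4 (valence 4) → 0 H
  atom 14: F (halogen, monovalent) → 0 H
Totals → C:8, H:4, Br:1, Cl:1, F:2, O:1, S:1.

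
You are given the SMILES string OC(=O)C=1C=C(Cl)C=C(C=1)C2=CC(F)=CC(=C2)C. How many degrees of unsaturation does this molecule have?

Molecular formula: C14H10ClFO2.
DoU = (2C + 2 + N − H − X) / 2, where X is the halogen count and O/S are ignored.
    = (2·14 + 2 + 0 − 10 − 2) / 2 = 18 / 2 = 9.

9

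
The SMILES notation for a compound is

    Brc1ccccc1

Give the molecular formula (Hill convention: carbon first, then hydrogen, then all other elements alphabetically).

C6H5Br

Walk through each heavy atom and fill implicit hydrogens from standard valence (C 4, N 3, O 2, S 2, halogen 1); for lowercase aromatic atoms, an aromatic c carries 1 H when it has two neighbours and 0 H with three, and aromatic n carries 0 H:
  atom 1: Br (halogen, monovalent) → 0 H
  atom 2: aromatic c, 3 neighbours → 0 H
  atom 3: aromatic c, 2 neighbours → 1 H
  atom 4: aromatic c, 2 neighbours → 1 H
  atom 5: aromatic c, 2 neighbours → 1 H
  atom 6: aromatic c, 2 neighbours → 1 H
  atom 7: aromatic c, 2 neighbours → 1 H
Totals → C:6, H:5, Br:1.
In Hill order: C6H5Br.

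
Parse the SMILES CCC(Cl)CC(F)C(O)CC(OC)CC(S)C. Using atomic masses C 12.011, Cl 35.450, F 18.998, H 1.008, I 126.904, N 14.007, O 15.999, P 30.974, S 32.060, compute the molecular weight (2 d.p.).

286.83 g/mol

First, the molecular formula is C12H24ClFO2S (counting implicit H from valence).
  C: 12 × 12.011 = 144.132
  Cl: 1 × 35.450 = 35.450
  F: 1 × 18.998 = 18.998
  H: 24 × 1.008 = 24.192
  O: 2 × 15.999 = 31.998
  S: 1 × 32.060 = 32.060
Sum: 12×12.011 + 1×35.450 + 1×18.998 + 24×1.008 + 2×15.999 + 1×32.060 = 286.830 → 286.83 g/mol.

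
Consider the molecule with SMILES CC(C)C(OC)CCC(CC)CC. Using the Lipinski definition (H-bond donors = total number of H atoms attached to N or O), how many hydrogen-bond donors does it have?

Donors: find every N or O and count the H atoms it carries.
  atom 5 (O): bond orders sum to 2 → 0 H
Lipinski HBD = 0.

0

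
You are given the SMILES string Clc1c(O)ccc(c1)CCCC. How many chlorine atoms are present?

1

Scan the SMILES for Cl atoms (remember two-letter symbols like Cl and Br are single atoms).
Chlorine count: 1.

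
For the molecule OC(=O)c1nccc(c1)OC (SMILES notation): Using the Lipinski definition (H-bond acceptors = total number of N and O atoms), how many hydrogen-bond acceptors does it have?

N atoms: 1; O atoms: 3.
Lipinski HBA = 1 + 3 = 4.

4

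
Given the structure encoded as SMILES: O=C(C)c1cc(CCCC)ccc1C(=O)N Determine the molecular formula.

C13H17NO2

Walk through each heavy atom and fill implicit hydrogens from standard valence (C 4, N 3, O 2, S 2, halogen 1); for lowercase aromatic atoms, an aromatic c carries 1 H when it has two neighbours and 0 H with three, and aromatic n carries 0 H:
  atom 1: O, bond orders sum to 2 (valence 2) → 0 H
  atom 2: C, bond orders sum to 4 (valence 4) → 0 H
  atom 3: C, bond orders sum to 1 (valence 4) → 3 H
  atom 4: aromatic c, 3 neighbours → 0 H
  atom 5: aromatic c, 2 neighbours → 1 H
  atom 6: aromatic c, 3 neighbours → 0 H
  atom 7: C, bond orders sum to 2 (valence 4) → 2 H
  atom 8: C, bond orders sum to 2 (valence 4) → 2 H
  atom 9: C, bond orders sum to 2 (valence 4) → 2 H
  atom 10: C, bond orders sum to 1 (valence 4) → 3 H
  atom 11: aromatic c, 2 neighbours → 1 H
  atom 12: aromatic c, 2 neighbours → 1 H
  atom 13: aromatic c, 3 neighbours → 0 H
  atom 14: C, bond orders sum to 4 (valence 4) → 0 H
  atom 15: O, bond orders sum to 2 (valence 2) → 0 H
  atom 16: N, bond orders sum to 1 (valence 3) → 2 H
Totals → C:13, H:17, N:1, O:2.
In Hill order: C13H17NO2.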